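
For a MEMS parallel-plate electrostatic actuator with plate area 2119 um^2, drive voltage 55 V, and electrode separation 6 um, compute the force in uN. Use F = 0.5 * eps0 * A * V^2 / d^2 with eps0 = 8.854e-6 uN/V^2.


Step 1: Identify parameters.
eps0 = 8.854e-6 uN/V^2, A = 2119 um^2, V = 55 V, d = 6 um
Step 2: Compute V^2 = 55^2 = 3025
Step 3: Compute d^2 = 6^2 = 36
Step 4: F = 0.5 * 8.854e-6 * 2119 * 3025 / 36
F = 0.788 uN


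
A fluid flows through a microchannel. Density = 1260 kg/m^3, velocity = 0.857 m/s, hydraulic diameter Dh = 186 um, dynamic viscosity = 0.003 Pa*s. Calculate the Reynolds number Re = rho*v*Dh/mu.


Step 1: Convert Dh to meters: Dh = 186e-6 m
Step 2: Re = rho * v * Dh / mu
Re = 1260 * 0.857 * 186e-6 / 0.003
Re = 66.949


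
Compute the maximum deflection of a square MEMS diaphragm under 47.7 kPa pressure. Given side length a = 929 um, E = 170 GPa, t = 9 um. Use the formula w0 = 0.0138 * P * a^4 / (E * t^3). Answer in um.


Step 1: Convert pressure to compatible units (E is in GPa, so P in GPa).
P = 47.7 kPa = 47.7e-6 GPa
Step 2: Compute numerator: 0.0138 * P * a^4.
a^4 = 929^4 = 744839767681
numerator = 0.0138 * 47.7e-6 * 744839767681 = 4.902982e+05
Step 3: Compute denominator: E * t^3 = 170 * 9^3 = 123930
Step 4: w0 = numerator / denominator = 4.902982e+05 / 123930 = 3.9563 um


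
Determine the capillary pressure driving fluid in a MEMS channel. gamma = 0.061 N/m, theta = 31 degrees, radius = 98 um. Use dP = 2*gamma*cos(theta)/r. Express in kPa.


Step 1: cos(31 deg) = 0.8572
Step 2: Convert r to m: r = 98e-6 m
Step 3: dP = 2 * 0.061 * 0.8572 / 98e-6 = 1067.1 Pa
Step 4: Convert Pa to kPa (divide by 1000).
dP = 1.07 kPa


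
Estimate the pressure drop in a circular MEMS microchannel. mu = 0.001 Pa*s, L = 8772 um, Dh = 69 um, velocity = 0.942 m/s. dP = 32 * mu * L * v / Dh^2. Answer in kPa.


Step 1: Convert to SI: L = 8772e-6 m, Dh = 69e-6 m
Step 2: dP = 32 * 0.001 * 8772e-6 * 0.942 / (69e-6)^2
Step 3: dP = 55539.42 Pa
Step 4: Convert to kPa: dP = 55.54 kPa


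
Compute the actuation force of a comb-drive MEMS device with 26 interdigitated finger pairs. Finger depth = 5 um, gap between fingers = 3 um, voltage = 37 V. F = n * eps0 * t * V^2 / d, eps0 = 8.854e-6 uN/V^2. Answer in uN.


Step 1: Parameters: n=26, eps0=8.854e-6 uN/V^2, t=5 um, V=37 V, d=3 um
Step 2: V^2 = 1369
Step 3: F = 26 * 8.854e-6 * 5 * 1369 / 3
F = 0.525 uN


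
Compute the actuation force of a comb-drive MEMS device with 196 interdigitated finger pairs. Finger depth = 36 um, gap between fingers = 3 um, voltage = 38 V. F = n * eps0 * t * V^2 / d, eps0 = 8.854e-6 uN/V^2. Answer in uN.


Step 1: Parameters: n=196, eps0=8.854e-6 uN/V^2, t=36 um, V=38 V, d=3 um
Step 2: V^2 = 1444
Step 3: F = 196 * 8.854e-6 * 36 * 1444 / 3
F = 30.071 uN


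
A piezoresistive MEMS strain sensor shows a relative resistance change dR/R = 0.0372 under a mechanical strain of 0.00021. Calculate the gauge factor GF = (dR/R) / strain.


Step 1: Identify values.
dR/R = 0.0372, strain = 0.00021
Step 2: GF = (dR/R) / strain = 0.0372 / 0.00021
GF = 177.1


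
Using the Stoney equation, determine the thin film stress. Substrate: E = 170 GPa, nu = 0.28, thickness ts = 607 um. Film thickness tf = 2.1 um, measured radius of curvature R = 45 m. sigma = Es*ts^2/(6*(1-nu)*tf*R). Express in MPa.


Step 1: Compute numerator: Es * ts^2 = 170 * 607^2 = 62636330 (GPa*um^2)
Step 2: Compute denominator (R in um): 6*(1-nu)*tf*R = 6*0.72*2.1*45e6 = 408240000.0 (um^2)
Step 3: sigma (GPa) = 62636330 / 408240000.0 = 1.5343e-01 GPa
Step 4: Convert to MPa (x1000): sigma = 153.4 MPa


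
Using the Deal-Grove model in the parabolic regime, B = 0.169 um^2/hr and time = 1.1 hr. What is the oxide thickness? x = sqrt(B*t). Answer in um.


Step 1: Compute B*t = 0.169 * 1.1 = 0.1859
Step 2: x = sqrt(0.1859)
x = 0.431 um


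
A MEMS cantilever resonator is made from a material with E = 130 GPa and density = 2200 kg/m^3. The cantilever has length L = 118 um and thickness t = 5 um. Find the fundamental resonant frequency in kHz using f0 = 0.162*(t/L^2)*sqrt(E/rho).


Step 1: Convert units to SI.
t_SI = 5e-6 m, L_SI = 118e-6 m
Step 2: Calculate sqrt(E/rho).
sqrt(130e9 / 2200) = 7687.06 m/s
Step 3: Compute f0.
f0 = 0.162 * 5e-6 / (118e-6)^2 * 7687.06 = 447178.9 Hz = 447.18 kHz


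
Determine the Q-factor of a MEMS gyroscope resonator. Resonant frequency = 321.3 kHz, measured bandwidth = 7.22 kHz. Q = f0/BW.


Step 1: Q = f0 / bandwidth
Step 2: Q = 321.3 / 7.22
Q = 44.5


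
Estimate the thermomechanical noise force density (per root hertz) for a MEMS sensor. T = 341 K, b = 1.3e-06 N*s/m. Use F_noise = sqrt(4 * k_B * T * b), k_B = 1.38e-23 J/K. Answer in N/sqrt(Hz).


Step 1: Compute 4 * k_B * T * b
= 4 * 1.38e-23 * 341 * 1.3e-06
= 2.4470e-26 N^2/Hz
Step 2: F_noise = sqrt(2.4470e-26)
F_noise = 1.56e-13 N/sqrt(Hz)


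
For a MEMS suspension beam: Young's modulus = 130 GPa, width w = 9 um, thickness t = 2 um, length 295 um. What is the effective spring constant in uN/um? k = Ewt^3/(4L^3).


Step 1: Convert E to consistent units (1 GPa = 1000 uN/um^2).
E = 130 GPa = 130000 uN/um^2
Step 2: Compute t^3 = 2^3 = 8
Step 3: Compute L^3 = 295^3 = 25672375
Step 4: k = 130000 * 9 * 8 / (4 * 25672375)
k = 0.0911 uN/um


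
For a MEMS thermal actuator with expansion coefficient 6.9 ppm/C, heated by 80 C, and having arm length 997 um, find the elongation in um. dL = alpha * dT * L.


Step 1: Convert CTE: alpha = 6.9 ppm/C = 6.9e-6 /C
Step 2: dL = 6.9e-6 * 80 * 997
dL = 0.5503 um


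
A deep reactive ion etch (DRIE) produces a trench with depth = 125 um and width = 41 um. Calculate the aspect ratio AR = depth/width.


Step 1: AR = depth / width
Step 2: AR = 125 / 41
AR = 3.0


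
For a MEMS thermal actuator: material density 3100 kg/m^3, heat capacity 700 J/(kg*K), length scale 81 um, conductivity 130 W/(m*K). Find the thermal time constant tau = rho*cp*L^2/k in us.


Step 1: Convert L to m: L = 81e-6 m
Step 2: L^2 = (81e-6)^2 = 6.561e-09 m^2
Step 3: tau = 3100 * 700 * 6.561e-09 / 130 = 1.0951823e-04 s
Step 4: Convert to microseconds (multiply by 1e6).
tau = 109.518 us


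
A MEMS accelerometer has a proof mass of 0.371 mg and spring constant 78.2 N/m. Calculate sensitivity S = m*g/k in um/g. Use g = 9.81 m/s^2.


Step 1: Convert mass: m = 0.371 mg = 3.71e-07 kg
Step 2: S = m * g / k = 3.71e-07 * 9.81 / 78.2
Step 3: S = 4.65e-08 m/g
Step 4: Convert to um/g: S = 0.047 um/g


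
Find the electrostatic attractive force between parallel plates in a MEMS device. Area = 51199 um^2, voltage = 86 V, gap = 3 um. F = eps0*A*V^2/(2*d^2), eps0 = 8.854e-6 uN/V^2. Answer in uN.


Step 1: Identify parameters.
eps0 = 8.854e-6 uN/V^2, A = 51199 um^2, V = 86 V, d = 3 um
Step 2: Compute V^2 = 86^2 = 7396
Step 3: Compute d^2 = 3^2 = 9
Step 4: F = 0.5 * 8.854e-6 * 51199 * 7396 / 9
F = 186.262 uN


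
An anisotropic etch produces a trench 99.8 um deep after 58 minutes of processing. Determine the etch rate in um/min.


Step 1: Etch rate = depth / time
Step 2: rate = 99.8 / 58
rate = 1.721 um/min


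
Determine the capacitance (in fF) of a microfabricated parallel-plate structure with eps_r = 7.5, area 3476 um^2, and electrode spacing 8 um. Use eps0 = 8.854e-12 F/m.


Step 1: Convert area to m^2: A = 3476e-12 m^2
Step 2: Convert gap to m: d = 8e-6 m
Step 3: C = eps0 * eps_r * A / d
C = 8.854e-12 * 7.5 * 3476e-12 / 8e-6
Step 4: Convert to fF (multiply by 1e15).
C = 28.85 fF


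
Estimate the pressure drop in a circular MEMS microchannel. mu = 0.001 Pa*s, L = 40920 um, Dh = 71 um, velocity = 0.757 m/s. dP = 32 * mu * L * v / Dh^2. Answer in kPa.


Step 1: Convert to SI: L = 40920e-6 m, Dh = 71e-6 m
Step 2: dP = 32 * 0.001 * 40920e-6 * 0.757 / (71e-6)^2
Step 3: dP = 196636.79 Pa
Step 4: Convert to kPa: dP = 196.64 kPa


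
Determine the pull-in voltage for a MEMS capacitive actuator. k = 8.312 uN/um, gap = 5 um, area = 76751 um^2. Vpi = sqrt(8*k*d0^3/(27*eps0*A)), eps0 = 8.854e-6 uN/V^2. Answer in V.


Step 1: Compute numerator: 8 * k * d0^3 = 8 * 8.312 * 5^3 = 8312.0
Step 2: Compute denominator: 27 * eps0 * A = 27 * 8.854e-6 * 76751 = 18.347941
Step 3: Vpi = sqrt(8312.0 / 18.347941)
Vpi = 21.28 V


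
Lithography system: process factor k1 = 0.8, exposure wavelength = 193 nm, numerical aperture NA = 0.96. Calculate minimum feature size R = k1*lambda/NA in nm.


Step 1: Identify values: k1 = 0.8, lambda = 193 nm, NA = 0.96
Step 2: R = k1 * lambda / NA
R = 0.8 * 193 / 0.96
R = 160.8 nm


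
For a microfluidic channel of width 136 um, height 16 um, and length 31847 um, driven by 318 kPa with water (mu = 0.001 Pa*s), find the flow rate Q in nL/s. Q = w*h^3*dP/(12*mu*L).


Step 1: Convert all dimensions to SI (meters).
w = 136e-6 m, h = 16e-6 m, L = 31847e-6 m, dP = 318e3 Pa
Step 2: Q = w * h^3 * dP / (12 * mu * L)
Q = 136e-6 * (16e-6)^3 * 318e3 / (12 * 0.001 * 31847e-6) = 4.6352824e-10 m^3/s
Step 3: Convert Q from m^3/s to nL/s (1 m^3 = 1e12 nL, so multiply by 1e12).
Q = 463.528 nL/s


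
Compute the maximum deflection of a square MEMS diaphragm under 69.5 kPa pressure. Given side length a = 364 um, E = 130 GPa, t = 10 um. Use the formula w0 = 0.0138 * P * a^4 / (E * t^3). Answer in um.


Step 1: Convert pressure to compatible units (E is in GPa, so P in GPa).
P = 69.5 kPa = 69.5e-6 GPa
Step 2: Compute numerator: 0.0138 * P * a^4.
a^4 = 364^4 = 17555190016
numerator = 0.0138 * 69.5e-6 * 17555190016 = 1.68372e+04
Step 3: Compute denominator: E * t^3 = 130 * 10^3 = 130000
Step 4: w0 = numerator / denominator = 1.68372e+04 / 130000 = 0.1295 um


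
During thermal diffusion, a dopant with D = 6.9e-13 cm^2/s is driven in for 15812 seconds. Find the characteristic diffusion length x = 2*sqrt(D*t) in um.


Step 1: Compute D*t = 6.9e-13 * 15812 = 1.091028e-08 cm^2
Step 2: sqrt(D*t) = 1.04452e-04 cm
Step 3: x = 2 * 1.04452e-04 cm = 2.08904e-04 cm
Step 4: Convert to um (1 cm = 1e4 um): x = 2.089 um


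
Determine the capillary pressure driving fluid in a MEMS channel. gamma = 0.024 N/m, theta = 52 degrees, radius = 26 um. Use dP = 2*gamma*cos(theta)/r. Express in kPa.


Step 1: cos(52 deg) = 0.6157
Step 2: Convert r to m: r = 26e-6 m
Step 3: dP = 2 * 0.024 * 0.6157 / 26e-6 = 1136.7 Pa
Step 4: Convert Pa to kPa (divide by 1000).
dP = 1.14 kPa


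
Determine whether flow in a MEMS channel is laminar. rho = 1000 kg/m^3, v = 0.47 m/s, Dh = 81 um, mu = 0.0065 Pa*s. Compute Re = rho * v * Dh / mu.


Step 1: Convert Dh to meters: Dh = 81e-6 m
Step 2: Re = rho * v * Dh / mu
Re = 1000 * 0.47 * 81e-6 / 0.0065
Re = 5.857
Since Re = 5.857 is below ~2300, the flow is laminar.


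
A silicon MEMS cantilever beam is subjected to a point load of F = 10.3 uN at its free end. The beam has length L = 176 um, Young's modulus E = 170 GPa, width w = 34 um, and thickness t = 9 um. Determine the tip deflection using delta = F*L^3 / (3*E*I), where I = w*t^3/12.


Step 1: Calculate the second moment of area.
I = w * t^3 / 12 = 34 * 9^3 / 12 = 2065.5 um^4
Step 2: Convert E to consistent units (1 GPa = 1000 uN/um^2).
E = 170 GPa = 170000 uN/um^2
Step 3: Calculate tip deflection.
delta = F * L^3 / (3 * E * I)
delta = 10.3 * 176^3 / (3 * 170000 * 2065.5)
delta = 0.0533 um


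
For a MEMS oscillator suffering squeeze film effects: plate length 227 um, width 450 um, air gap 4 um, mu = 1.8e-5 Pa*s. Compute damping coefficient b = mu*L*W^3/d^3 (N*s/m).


Step 1: Convert to SI.
L = 227e-6 m, W = 450e-6 m, d = 4e-6 m
Step 2: W^3 = (450e-6)^3 = 9.11e-11 m^3
Step 3: d^3 = (4e-6)^3 = 6.40e-17 m^3
Step 4: b = 1.8e-5 * 227e-6 * 9.11e-11 / 6.40e-17
b = 5.82e-03 N*s/m


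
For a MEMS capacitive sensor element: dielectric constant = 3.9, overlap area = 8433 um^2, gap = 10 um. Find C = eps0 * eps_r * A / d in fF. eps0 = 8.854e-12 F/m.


Step 1: Convert area to m^2: A = 8433e-12 m^2
Step 2: Convert gap to m: d = 10e-6 m
Step 3: C = eps0 * eps_r * A / d
C = 8.854e-12 * 3.9 * 8433e-12 / 10e-6
Step 4: Convert to fF (multiply by 1e15).
C = 29.12 fF


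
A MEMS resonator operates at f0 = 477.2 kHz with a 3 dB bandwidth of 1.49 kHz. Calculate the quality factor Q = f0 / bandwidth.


Step 1: Q = f0 / bandwidth
Step 2: Q = 477.2 / 1.49
Q = 320.3


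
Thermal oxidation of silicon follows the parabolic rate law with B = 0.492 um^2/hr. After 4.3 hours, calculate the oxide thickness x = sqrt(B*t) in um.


Step 1: Compute B*t = 0.492 * 4.3 = 2.1156
Step 2: x = sqrt(2.1156)
x = 1.455 um


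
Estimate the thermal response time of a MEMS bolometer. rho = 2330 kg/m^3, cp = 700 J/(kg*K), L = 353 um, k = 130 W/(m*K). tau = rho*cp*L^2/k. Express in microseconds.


Step 1: Convert L to m: L = 353e-6 m
Step 2: L^2 = (353e-6)^2 = 1.24609e-07 m^2
Step 3: tau = 2330 * 700 * 1.24609e-07 / 130 = 1.56336368e-03 s
Step 4: Convert to microseconds (multiply by 1e6).
tau = 1563.364 us


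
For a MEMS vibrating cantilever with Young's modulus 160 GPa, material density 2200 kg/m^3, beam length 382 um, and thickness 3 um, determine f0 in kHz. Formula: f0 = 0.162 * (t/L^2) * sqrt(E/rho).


Step 1: Convert units to SI.
t_SI = 3e-6 m, L_SI = 382e-6 m
Step 2: Calculate sqrt(E/rho).
sqrt(160e9 / 2200) = 8528.03 m/s
Step 3: Compute f0.
f0 = 0.162 * 3e-6 / (382e-6)^2 * 8528.03 = 28402.6 Hz = 28.4 kHz


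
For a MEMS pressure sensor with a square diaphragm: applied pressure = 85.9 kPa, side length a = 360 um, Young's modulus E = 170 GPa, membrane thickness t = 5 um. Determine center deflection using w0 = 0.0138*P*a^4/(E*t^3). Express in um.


Step 1: Convert pressure to compatible units (E is in GPa, so P in GPa).
P = 85.9 kPa = 85.9e-6 GPa
Step 2: Compute numerator: 0.0138 * P * a^4.
a^4 = 360^4 = 16796160000
numerator = 0.0138 * 85.9e-6 * 16796160000 = 1.9911e+04
Step 3: Compute denominator: E * t^3 = 170 * 5^3 = 21250
Step 4: w0 = numerator / denominator = 1.9911e+04 / 21250 = 0.937 um


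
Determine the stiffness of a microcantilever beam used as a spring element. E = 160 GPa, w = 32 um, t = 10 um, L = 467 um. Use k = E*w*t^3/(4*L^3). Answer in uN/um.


Step 1: Convert E to consistent units (1 GPa = 1000 uN/um^2).
E = 160 GPa = 160000 uN/um^2
Step 2: Compute t^3 = 10^3 = 1000
Step 3: Compute L^3 = 467^3 = 101847563
Step 4: k = 160000 * 32 * 1000 / (4 * 101847563)
k = 12.5678 uN/um


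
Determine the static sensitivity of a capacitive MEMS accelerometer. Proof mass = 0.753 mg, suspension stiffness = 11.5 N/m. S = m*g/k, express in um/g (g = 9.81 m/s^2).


Step 1: Convert mass: m = 0.753 mg = 7.53e-07 kg
Step 2: S = m * g / k = 7.53e-07 * 9.81 / 11.5
Step 3: S = 6.42e-07 m/g
Step 4: Convert to um/g: S = 0.642 um/g


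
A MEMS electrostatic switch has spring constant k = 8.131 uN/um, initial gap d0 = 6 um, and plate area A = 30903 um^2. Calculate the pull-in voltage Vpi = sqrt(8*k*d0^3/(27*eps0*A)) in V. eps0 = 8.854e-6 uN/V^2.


Step 1: Compute numerator: 8 * k * d0^3 = 8 * 8.131 * 6^3 = 14050.368
Step 2: Compute denominator: 27 * eps0 * A = 27 * 8.854e-6 * 30903 = 7.387609
Step 3: Vpi = sqrt(14050.368 / 7.387609)
Vpi = 43.61 V


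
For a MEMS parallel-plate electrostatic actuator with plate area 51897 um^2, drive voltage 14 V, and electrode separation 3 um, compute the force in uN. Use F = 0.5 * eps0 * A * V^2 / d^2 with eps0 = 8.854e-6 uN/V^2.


Step 1: Identify parameters.
eps0 = 8.854e-6 uN/V^2, A = 51897 um^2, V = 14 V, d = 3 um
Step 2: Compute V^2 = 14^2 = 196
Step 3: Compute d^2 = 3^2 = 9
Step 4: F = 0.5 * 8.854e-6 * 51897 * 196 / 9
F = 5.003 uN


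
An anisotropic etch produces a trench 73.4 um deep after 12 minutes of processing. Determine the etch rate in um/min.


Step 1: Etch rate = depth / time
Step 2: rate = 73.4 / 12
rate = 6.117 um/min


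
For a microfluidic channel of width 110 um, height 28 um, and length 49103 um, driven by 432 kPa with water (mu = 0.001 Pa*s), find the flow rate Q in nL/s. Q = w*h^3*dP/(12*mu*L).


Step 1: Convert all dimensions to SI (meters).
w = 110e-6 m, h = 28e-6 m, L = 49103e-6 m, dP = 432e3 Pa
Step 2: Q = w * h^3 * dP / (12 * mu * L)
Q = 110e-6 * (28e-6)^3 * 432e3 / (12 * 0.001 * 49103e-6) = 1.77035863e-09 m^3/s
Step 3: Convert Q from m^3/s to nL/s (1 m^3 = 1e12 nL, so multiply by 1e12).
Q = 1770.359 nL/s


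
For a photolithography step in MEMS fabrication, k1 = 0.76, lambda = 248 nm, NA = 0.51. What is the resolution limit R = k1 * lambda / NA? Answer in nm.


Step 1: Identify values: k1 = 0.76, lambda = 248 nm, NA = 0.51
Step 2: R = k1 * lambda / NA
R = 0.76 * 248 / 0.51
R = 369.6 nm


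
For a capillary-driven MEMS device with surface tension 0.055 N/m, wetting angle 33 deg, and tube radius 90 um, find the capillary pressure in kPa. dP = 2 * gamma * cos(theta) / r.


Step 1: cos(33 deg) = 0.8387
Step 2: Convert r to m: r = 90e-6 m
Step 3: dP = 2 * 0.055 * 0.8387 / 90e-6 = 1025.1 Pa
Step 4: Convert Pa to kPa (divide by 1000).
dP = 1.03 kPa


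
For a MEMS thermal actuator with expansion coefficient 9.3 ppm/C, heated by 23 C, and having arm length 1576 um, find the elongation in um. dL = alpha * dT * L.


Step 1: Convert CTE: alpha = 9.3 ppm/C = 9.3e-6 /C
Step 2: dL = 9.3e-6 * 23 * 1576
dL = 0.3371 um


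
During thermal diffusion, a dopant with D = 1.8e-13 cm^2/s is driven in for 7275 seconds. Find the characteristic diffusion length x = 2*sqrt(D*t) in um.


Step 1: Compute D*t = 1.8e-13 * 7275 = 1.3095e-09 cm^2
Step 2: sqrt(D*t) = 3.6187e-05 cm
Step 3: x = 2 * 3.6187e-05 cm = 7.2374e-05 cm
Step 4: Convert to um (1 cm = 1e4 um): x = 0.724 um


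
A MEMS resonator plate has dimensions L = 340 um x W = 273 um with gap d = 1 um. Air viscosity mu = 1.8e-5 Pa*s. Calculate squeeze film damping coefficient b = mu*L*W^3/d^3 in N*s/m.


Step 1: Convert to SI.
L = 340e-6 m, W = 273e-6 m, d = 1e-6 m
Step 2: W^3 = (273e-6)^3 = 2.03e-11 m^3
Step 3: d^3 = (1e-6)^3 = 1.00e-18 m^3
Step 4: b = 1.8e-5 * 340e-6 * 2.03e-11 / 1.00e-18
b = 1.25e-01 N*s/m


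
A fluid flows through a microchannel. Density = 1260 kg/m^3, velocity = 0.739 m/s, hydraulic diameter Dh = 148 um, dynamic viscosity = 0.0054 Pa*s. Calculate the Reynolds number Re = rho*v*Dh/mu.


Step 1: Convert Dh to meters: Dh = 148e-6 m
Step 2: Re = rho * v * Dh / mu
Re = 1260 * 0.739 * 148e-6 / 0.0054
Re = 25.52


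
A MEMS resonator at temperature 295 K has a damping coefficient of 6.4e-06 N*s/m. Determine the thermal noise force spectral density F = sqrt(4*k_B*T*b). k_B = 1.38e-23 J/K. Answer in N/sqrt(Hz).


Step 1: Compute 4 * k_B * T * b
= 4 * 1.38e-23 * 295 * 6.4e-06
= 1.0422e-25 N^2/Hz
Step 2: F_noise = sqrt(1.0422e-25)
F_noise = 3.23e-13 N/sqrt(Hz)


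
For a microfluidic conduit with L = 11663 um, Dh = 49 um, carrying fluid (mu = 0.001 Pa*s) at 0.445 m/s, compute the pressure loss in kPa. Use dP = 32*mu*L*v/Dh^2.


Step 1: Convert to SI: L = 11663e-6 m, Dh = 49e-6 m
Step 2: dP = 32 * 0.001 * 11663e-6 * 0.445 / (49e-6)^2
Step 3: dP = 69171.65 Pa
Step 4: Convert to kPa: dP = 69.17 kPa


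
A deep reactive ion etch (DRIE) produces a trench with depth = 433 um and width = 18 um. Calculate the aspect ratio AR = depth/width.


Step 1: AR = depth / width
Step 2: AR = 433 / 18
AR = 24.1


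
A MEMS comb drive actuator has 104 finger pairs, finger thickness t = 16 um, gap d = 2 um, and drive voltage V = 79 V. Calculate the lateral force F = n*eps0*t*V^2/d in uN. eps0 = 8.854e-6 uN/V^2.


Step 1: Parameters: n=104, eps0=8.854e-6 uN/V^2, t=16 um, V=79 V, d=2 um
Step 2: V^2 = 6241
Step 3: F = 104 * 8.854e-6 * 16 * 6241 / 2
F = 45.975 uN


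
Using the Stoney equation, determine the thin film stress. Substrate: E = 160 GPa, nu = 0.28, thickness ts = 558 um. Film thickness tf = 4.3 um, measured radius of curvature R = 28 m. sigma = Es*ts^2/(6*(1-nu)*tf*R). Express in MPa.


Step 1: Compute numerator: Es * ts^2 = 160 * 558^2 = 49818240 (GPa*um^2)
Step 2: Compute denominator (R in um): 6*(1-nu)*tf*R = 6*0.72*4.3*28e6 = 520128000.0 (um^2)
Step 3: sigma (GPa) = 49818240 / 520128000.0 = 9.5781e-02 GPa
Step 4: Convert to MPa (x1000): sigma = 95.8 MPa


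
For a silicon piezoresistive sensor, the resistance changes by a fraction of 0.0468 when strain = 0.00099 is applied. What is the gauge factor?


Step 1: Identify values.
dR/R = 0.0468, strain = 0.00099
Step 2: GF = (dR/R) / strain = 0.0468 / 0.00099
GF = 47.3


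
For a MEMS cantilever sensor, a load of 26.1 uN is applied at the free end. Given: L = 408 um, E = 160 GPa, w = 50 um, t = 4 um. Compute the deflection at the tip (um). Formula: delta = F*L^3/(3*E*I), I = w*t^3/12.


Step 1: Calculate the second moment of area.
I = w * t^3 / 12 = 50 * 4^3 / 12 = 266.6667 um^4
Step 2: Convert E to consistent units (1 GPa = 1000 uN/um^2).
E = 160 GPa = 160000 uN/um^2
Step 3: Calculate tip deflection.
delta = F * L^3 / (3 * E * I)
delta = 26.1 * 408^3 / (3 * 160000 * 266.6667)
delta = 13.8488 um


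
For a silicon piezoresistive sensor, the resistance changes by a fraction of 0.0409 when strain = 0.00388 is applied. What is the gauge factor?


Step 1: Identify values.
dR/R = 0.0409, strain = 0.00388
Step 2: GF = (dR/R) / strain = 0.0409 / 0.00388
GF = 10.5


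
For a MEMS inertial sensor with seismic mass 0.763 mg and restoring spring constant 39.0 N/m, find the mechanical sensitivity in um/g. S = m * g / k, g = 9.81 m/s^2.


Step 1: Convert mass: m = 0.763 mg = 7.63e-07 kg
Step 2: S = m * g / k = 7.63e-07 * 9.81 / 39.0
Step 3: S = 1.92e-07 m/g
Step 4: Convert to um/g: S = 0.192 um/g


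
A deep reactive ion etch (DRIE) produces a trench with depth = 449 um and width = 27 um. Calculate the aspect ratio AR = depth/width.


Step 1: AR = depth / width
Step 2: AR = 449 / 27
AR = 16.6


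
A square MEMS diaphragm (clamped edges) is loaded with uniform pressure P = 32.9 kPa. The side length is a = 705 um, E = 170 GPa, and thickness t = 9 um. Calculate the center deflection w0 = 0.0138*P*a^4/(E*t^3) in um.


Step 1: Convert pressure to compatible units (E is in GPa, so P in GPa).
P = 32.9 kPa = 32.9e-6 GPa
Step 2: Compute numerator: 0.0138 * P * a^4.
a^4 = 705^4 = 247033850625
numerator = 0.0138 * 32.9e-6 * 247033850625 = 1.1216e+05
Step 3: Compute denominator: E * t^3 = 170 * 9^3 = 123930
Step 4: w0 = numerator / denominator = 1.1216e+05 / 123930 = 0.905 um


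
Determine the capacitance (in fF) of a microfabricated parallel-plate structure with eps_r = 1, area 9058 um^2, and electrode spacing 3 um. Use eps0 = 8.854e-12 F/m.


Step 1: Convert area to m^2: A = 9058e-12 m^2
Step 2: Convert gap to m: d = 3e-6 m
Step 3: C = eps0 * eps_r * A / d
C = 8.854e-12 * 1 * 9058e-12 / 3e-6
Step 4: Convert to fF (multiply by 1e15).
C = 26.73 fF


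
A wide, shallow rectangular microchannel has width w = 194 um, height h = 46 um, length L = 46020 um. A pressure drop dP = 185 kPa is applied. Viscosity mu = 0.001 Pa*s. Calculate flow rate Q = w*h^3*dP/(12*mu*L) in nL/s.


Step 1: Convert all dimensions to SI (meters).
w = 194e-6 m, h = 46e-6 m, L = 46020e-6 m, dP = 185e3 Pa
Step 2: Q = w * h^3 * dP / (12 * mu * L)
Q = 194e-6 * (46e-6)^3 * 185e3 / (12 * 0.001 * 46020e-6) = 6.32585296e-09 m^3/s
Step 3: Convert Q from m^3/s to nL/s (1 m^3 = 1e12 nL, so multiply by 1e12).
Q = 6325.853 nL/s


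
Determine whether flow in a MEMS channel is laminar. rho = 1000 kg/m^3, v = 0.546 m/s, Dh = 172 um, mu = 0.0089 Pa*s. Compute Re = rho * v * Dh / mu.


Step 1: Convert Dh to meters: Dh = 172e-6 m
Step 2: Re = rho * v * Dh / mu
Re = 1000 * 0.546 * 172e-6 / 0.0089
Re = 10.552
Since Re = 10.552 is below ~2300, the flow is laminar.


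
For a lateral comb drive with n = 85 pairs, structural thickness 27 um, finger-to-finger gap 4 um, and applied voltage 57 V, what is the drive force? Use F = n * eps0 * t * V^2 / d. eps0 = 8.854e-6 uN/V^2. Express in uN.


Step 1: Parameters: n=85, eps0=8.854e-6 uN/V^2, t=27 um, V=57 V, d=4 um
Step 2: V^2 = 3249
Step 3: F = 85 * 8.854e-6 * 27 * 3249 / 4
F = 16.505 uN


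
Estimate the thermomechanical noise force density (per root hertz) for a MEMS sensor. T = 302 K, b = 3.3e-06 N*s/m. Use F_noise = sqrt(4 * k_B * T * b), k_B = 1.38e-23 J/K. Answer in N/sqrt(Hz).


Step 1: Compute 4 * k_B * T * b
= 4 * 1.38e-23 * 302 * 3.3e-06
= 5.5012e-26 N^2/Hz
Step 2: F_noise = sqrt(5.5012e-26)
F_noise = 2.35e-13 N/sqrt(Hz)


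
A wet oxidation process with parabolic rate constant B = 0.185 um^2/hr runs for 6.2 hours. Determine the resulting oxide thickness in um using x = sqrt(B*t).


Step 1: Compute B*t = 0.185 * 6.2 = 1.147
Step 2: x = sqrt(1.147)
x = 1.071 um


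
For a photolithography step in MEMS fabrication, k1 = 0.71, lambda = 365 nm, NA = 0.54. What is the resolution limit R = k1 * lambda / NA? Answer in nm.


Step 1: Identify values: k1 = 0.71, lambda = 365 nm, NA = 0.54
Step 2: R = k1 * lambda / NA
R = 0.71 * 365 / 0.54
R = 479.9 nm


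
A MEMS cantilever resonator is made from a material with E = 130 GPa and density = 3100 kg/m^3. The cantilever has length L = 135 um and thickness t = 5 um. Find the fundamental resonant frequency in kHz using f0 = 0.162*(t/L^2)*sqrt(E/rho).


Step 1: Convert units to SI.
t_SI = 5e-6 m, L_SI = 135e-6 m
Step 2: Calculate sqrt(E/rho).
sqrt(130e9 / 3100) = 6475.76 m/s
Step 3: Compute f0.
f0 = 0.162 * 5e-6 / (135e-6)^2 * 6475.76 = 287811.6 Hz = 287.81 kHz


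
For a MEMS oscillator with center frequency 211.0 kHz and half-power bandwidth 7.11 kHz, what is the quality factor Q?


Step 1: Q = f0 / bandwidth
Step 2: Q = 211.0 / 7.11
Q = 29.7


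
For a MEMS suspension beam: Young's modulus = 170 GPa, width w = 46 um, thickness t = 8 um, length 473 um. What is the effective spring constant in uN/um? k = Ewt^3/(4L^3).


Step 1: Convert E to consistent units (1 GPa = 1000 uN/um^2).
E = 170 GPa = 170000 uN/um^2
Step 2: Compute t^3 = 8^3 = 512
Step 3: Compute L^3 = 473^3 = 105823817
Step 4: k = 170000 * 46 * 512 / (4 * 105823817)
k = 9.4587 uN/um


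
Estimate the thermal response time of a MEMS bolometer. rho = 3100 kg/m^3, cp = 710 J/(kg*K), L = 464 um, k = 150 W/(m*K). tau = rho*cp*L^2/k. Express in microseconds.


Step 1: Convert L to m: L = 464e-6 m
Step 2: L^2 = (464e-6)^2 = 2.15296e-07 m^2
Step 3: tau = 3100 * 710 * 2.15296e-07 / 150 = 3.15911e-03 s
Step 4: Convert to microseconds (multiply by 1e6).
tau = 3159.11 us


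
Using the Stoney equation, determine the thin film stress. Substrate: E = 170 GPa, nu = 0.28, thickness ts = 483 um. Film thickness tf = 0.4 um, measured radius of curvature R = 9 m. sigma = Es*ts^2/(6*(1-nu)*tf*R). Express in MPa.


Step 1: Compute numerator: Es * ts^2 = 170 * 483^2 = 39659130 (GPa*um^2)
Step 2: Compute denominator (R in um): 6*(1-nu)*tf*R = 6*0.72*0.4*9e6 = 15552000.0 (um^2)
Step 3: sigma (GPa) = 39659130 / 15552000.0 = 2.550098e+00 GPa
Step 4: Convert to MPa (x1000): sigma = 2550.1 MPa


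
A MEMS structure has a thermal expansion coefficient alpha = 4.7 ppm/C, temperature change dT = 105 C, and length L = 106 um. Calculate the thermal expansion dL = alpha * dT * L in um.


Step 1: Convert CTE: alpha = 4.7 ppm/C = 4.7e-6 /C
Step 2: dL = 4.7e-6 * 105 * 106
dL = 0.0523 um


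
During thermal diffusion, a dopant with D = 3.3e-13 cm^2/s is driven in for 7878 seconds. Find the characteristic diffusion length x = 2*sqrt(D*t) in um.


Step 1: Compute D*t = 3.3e-13 * 7878 = 2.59974e-09 cm^2
Step 2: sqrt(D*t) = 5.0988e-05 cm
Step 3: x = 2 * 5.0988e-05 cm = 1.01976e-04 cm
Step 4: Convert to um (1 cm = 1e4 um): x = 1.02 um


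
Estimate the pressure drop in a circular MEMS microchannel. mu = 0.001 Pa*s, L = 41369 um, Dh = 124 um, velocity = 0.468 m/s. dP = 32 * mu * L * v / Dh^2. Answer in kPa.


Step 1: Convert to SI: L = 41369e-6 m, Dh = 124e-6 m
Step 2: dP = 32 * 0.001 * 41369e-6 * 0.468 / (124e-6)^2
Step 3: dP = 40292.80 Pa
Step 4: Convert to kPa: dP = 40.29 kPa


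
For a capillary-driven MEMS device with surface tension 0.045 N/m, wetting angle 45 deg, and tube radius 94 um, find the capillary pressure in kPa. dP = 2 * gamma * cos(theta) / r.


Step 1: cos(45 deg) = 0.7071
Step 2: Convert r to m: r = 94e-6 m
Step 3: dP = 2 * 0.045 * 0.7071 / 94e-6 = 677.0 Pa
Step 4: Convert Pa to kPa (divide by 1000).
dP = 0.68 kPa


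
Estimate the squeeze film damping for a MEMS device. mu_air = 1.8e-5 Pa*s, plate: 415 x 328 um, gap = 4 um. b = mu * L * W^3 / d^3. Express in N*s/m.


Step 1: Convert to SI.
L = 415e-6 m, W = 328e-6 m, d = 4e-6 m
Step 2: W^3 = (328e-6)^3 = 3.53e-11 m^3
Step 3: d^3 = (4e-6)^3 = 6.40e-17 m^3
Step 4: b = 1.8e-5 * 415e-6 * 3.53e-11 / 6.40e-17
b = 4.12e-03 N*s/m


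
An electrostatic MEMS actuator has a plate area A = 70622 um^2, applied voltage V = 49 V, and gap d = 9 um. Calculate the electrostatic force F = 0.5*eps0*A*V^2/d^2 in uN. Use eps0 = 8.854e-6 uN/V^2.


Step 1: Identify parameters.
eps0 = 8.854e-6 uN/V^2, A = 70622 um^2, V = 49 V, d = 9 um
Step 2: Compute V^2 = 49^2 = 2401
Step 3: Compute d^2 = 9^2 = 81
Step 4: F = 0.5 * 8.854e-6 * 70622 * 2401 / 81
F = 9.267 uN


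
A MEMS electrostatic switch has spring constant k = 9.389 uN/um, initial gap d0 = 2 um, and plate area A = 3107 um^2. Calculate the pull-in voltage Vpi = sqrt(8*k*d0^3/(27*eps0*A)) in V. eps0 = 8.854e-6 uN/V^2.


Step 1: Compute numerator: 8 * k * d0^3 = 8 * 9.389 * 2^3 = 600.896
Step 2: Compute denominator: 27 * eps0 * A = 27 * 8.854e-6 * 3107 = 0.742753
Step 3: Vpi = sqrt(600.896 / 0.742753)
Vpi = 28.44 V


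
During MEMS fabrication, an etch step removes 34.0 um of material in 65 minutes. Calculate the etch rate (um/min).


Step 1: Etch rate = depth / time
Step 2: rate = 34.0 / 65
rate = 0.523 um/min


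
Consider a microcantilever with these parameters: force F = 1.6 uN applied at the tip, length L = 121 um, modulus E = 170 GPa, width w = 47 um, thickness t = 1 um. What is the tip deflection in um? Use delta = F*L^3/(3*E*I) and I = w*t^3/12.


Step 1: Calculate the second moment of area.
I = w * t^3 / 12 = 47 * 1^3 / 12 = 3.9167 um^4
Step 2: Convert E to consistent units (1 GPa = 1000 uN/um^2).
E = 170 GPa = 170000 uN/um^2
Step 3: Calculate tip deflection.
delta = F * L^3 / (3 * E * I)
delta = 1.6 * 121^3 / (3 * 170000 * 3.9167)
delta = 1.419 um


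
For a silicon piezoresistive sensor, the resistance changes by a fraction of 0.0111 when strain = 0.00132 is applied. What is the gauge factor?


Step 1: Identify values.
dR/R = 0.0111, strain = 0.00132
Step 2: GF = (dR/R) / strain = 0.0111 / 0.00132
GF = 8.4


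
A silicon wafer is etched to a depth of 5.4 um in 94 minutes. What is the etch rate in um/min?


Step 1: Etch rate = depth / time
Step 2: rate = 5.4 / 94
rate = 0.057 um/min


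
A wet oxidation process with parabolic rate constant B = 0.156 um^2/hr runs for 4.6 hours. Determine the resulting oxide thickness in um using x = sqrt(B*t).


Step 1: Compute B*t = 0.156 * 4.6 = 0.7176
Step 2: x = sqrt(0.7176)
x = 0.847 um


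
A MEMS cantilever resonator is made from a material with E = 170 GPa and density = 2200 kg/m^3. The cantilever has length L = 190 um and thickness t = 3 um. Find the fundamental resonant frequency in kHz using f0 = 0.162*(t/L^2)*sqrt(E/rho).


Step 1: Convert units to SI.
t_SI = 3e-6 m, L_SI = 190e-6 m
Step 2: Calculate sqrt(E/rho).
sqrt(170e9 / 2200) = 8790.49 m/s
Step 3: Compute f0.
f0 = 0.162 * 3e-6 / (190e-6)^2 * 8790.49 = 118342.9 Hz = 118.34 kHz


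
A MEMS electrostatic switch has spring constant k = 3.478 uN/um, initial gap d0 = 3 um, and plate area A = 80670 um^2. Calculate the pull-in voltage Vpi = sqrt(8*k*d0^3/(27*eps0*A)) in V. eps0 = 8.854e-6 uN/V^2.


Step 1: Compute numerator: 8 * k * d0^3 = 8 * 3.478 * 3^3 = 751.248
Step 2: Compute denominator: 27 * eps0 * A = 27 * 8.854e-6 * 80670 = 19.284809
Step 3: Vpi = sqrt(751.248 / 19.284809)
Vpi = 6.24 V


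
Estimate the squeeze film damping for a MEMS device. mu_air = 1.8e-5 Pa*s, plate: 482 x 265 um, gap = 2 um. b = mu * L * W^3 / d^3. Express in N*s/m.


Step 1: Convert to SI.
L = 482e-6 m, W = 265e-6 m, d = 2e-6 m
Step 2: W^3 = (265e-6)^3 = 1.86e-11 m^3
Step 3: d^3 = (2e-6)^3 = 8.00e-18 m^3
Step 4: b = 1.8e-5 * 482e-6 * 1.86e-11 / 8.00e-18
b = 2.02e-02 N*s/m


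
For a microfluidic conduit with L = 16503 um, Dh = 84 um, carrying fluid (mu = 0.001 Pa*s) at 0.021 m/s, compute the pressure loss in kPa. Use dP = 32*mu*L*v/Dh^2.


Step 1: Convert to SI: L = 16503e-6 m, Dh = 84e-6 m
Step 2: dP = 32 * 0.001 * 16503e-6 * 0.021 / (84e-6)^2
Step 3: dP = 1571.71 Pa
Step 4: Convert to kPa: dP = 1.57 kPa


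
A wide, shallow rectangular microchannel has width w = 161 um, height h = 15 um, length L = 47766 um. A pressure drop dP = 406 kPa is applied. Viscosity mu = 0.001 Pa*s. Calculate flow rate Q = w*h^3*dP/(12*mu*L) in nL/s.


Step 1: Convert all dimensions to SI (meters).
w = 161e-6 m, h = 15e-6 m, L = 47766e-6 m, dP = 406e3 Pa
Step 2: Q = w * h^3 * dP / (12 * mu * L)
Q = 161e-6 * (15e-6)^3 * 406e3 / (12 * 0.001 * 47766e-6) = 3.848802e-10 m^3/s
Step 3: Convert Q from m^3/s to nL/s (1 m^3 = 1e12 nL, so multiply by 1e12).
Q = 384.88 nL/s


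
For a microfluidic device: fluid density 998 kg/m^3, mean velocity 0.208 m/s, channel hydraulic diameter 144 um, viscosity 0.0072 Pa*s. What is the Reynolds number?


Step 1: Convert Dh to meters: Dh = 144e-6 m
Step 2: Re = rho * v * Dh / mu
Re = 998 * 0.208 * 144e-6 / 0.0072
Re = 4.152


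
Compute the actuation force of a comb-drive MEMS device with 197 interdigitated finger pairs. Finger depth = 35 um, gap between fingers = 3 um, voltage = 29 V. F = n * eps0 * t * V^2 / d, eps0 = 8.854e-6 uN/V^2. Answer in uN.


Step 1: Parameters: n=197, eps0=8.854e-6 uN/V^2, t=35 um, V=29 V, d=3 um
Step 2: V^2 = 841
Step 3: F = 197 * 8.854e-6 * 35 * 841 / 3
F = 17.114 uN


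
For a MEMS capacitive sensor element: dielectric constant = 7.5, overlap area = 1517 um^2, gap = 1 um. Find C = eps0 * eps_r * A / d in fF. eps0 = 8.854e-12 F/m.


Step 1: Convert area to m^2: A = 1517e-12 m^2
Step 2: Convert gap to m: d = 1e-6 m
Step 3: C = eps0 * eps_r * A / d
C = 8.854e-12 * 7.5 * 1517e-12 / 1e-6
Step 4: Convert to fF (multiply by 1e15).
C = 100.74 fF


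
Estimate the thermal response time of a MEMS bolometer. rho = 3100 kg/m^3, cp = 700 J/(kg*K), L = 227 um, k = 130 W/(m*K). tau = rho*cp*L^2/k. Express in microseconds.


Step 1: Convert L to m: L = 227e-6 m
Step 2: L^2 = (227e-6)^2 = 5.1529e-08 m^2
Step 3: tau = 3100 * 700 * 5.1529e-08 / 130 = 8.6013792e-04 s
Step 4: Convert to microseconds (multiply by 1e6).
tau = 860.138 us


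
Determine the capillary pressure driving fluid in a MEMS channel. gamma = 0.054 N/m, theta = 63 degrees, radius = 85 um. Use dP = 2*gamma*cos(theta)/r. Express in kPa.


Step 1: cos(63 deg) = 0.454
Step 2: Convert r to m: r = 85e-6 m
Step 3: dP = 2 * 0.054 * 0.454 / 85e-6 = 576.8 Pa
Step 4: Convert Pa to kPa (divide by 1000).
dP = 0.58 kPa


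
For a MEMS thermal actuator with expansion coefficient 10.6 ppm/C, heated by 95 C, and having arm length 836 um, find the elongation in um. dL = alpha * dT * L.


Step 1: Convert CTE: alpha = 10.6 ppm/C = 10.6e-6 /C
Step 2: dL = 10.6e-6 * 95 * 836
dL = 0.8419 um


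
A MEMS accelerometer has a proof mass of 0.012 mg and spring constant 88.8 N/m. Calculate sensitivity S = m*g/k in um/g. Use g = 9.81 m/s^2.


Step 1: Convert mass: m = 0.012 mg = 1.20e-08 kg
Step 2: S = m * g / k = 1.20e-08 * 9.81 / 88.8
Step 3: S = 1.33e-09 m/g
Step 4: Convert to um/g: S = 0.001 um/g


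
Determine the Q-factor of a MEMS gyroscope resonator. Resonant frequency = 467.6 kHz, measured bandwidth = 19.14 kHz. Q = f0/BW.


Step 1: Q = f0 / bandwidth
Step 2: Q = 467.6 / 19.14
Q = 24.4


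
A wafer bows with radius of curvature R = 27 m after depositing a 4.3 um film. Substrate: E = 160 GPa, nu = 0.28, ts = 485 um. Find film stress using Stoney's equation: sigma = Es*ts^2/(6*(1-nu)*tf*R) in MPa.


Step 1: Compute numerator: Es * ts^2 = 160 * 485^2 = 37636000 (GPa*um^2)
Step 2: Compute denominator (R in um): 6*(1-nu)*tf*R = 6*0.72*4.3*27e6 = 501552000.0 (um^2)
Step 3: sigma (GPa) = 37636000 / 501552000.0 = 7.5039e-02 GPa
Step 4: Convert to MPa (x1000): sigma = 75.0 MPa


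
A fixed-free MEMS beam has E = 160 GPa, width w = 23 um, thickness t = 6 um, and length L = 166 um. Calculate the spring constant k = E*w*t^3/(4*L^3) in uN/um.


Step 1: Convert E to consistent units (1 GPa = 1000 uN/um^2).
E = 160 GPa = 160000 uN/um^2
Step 2: Compute t^3 = 6^3 = 216
Step 3: Compute L^3 = 166^3 = 4574296
Step 4: k = 160000 * 23 * 216 / (4 * 4574296)
k = 43.4428 uN/um


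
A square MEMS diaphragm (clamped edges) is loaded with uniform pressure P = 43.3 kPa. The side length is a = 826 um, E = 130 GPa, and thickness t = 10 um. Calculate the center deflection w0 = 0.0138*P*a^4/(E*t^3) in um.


Step 1: Convert pressure to compatible units (E is in GPa, so P in GPa).
P = 43.3 kPa = 43.3e-6 GPa
Step 2: Compute numerator: 0.0138 * P * a^4.
a^4 = 826^4 = 465500540176
numerator = 0.0138 * 43.3e-6 * 465500540176 = 2.781552e+05
Step 3: Compute denominator: E * t^3 = 130 * 10^3 = 130000
Step 4: w0 = numerator / denominator = 2.781552e+05 / 130000 = 2.1397 um


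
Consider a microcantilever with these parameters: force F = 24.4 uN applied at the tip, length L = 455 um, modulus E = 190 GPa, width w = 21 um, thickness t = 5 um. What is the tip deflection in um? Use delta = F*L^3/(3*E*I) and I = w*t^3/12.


Step 1: Calculate the second moment of area.
I = w * t^3 / 12 = 21 * 5^3 / 12 = 218.75 um^4
Step 2: Convert E to consistent units (1 GPa = 1000 uN/um^2).
E = 190 GPa = 190000 uN/um^2
Step 3: Calculate tip deflection.
delta = F * L^3 / (3 * E * I)
delta = 24.4 * 455^3 / (3 * 190000 * 218.75)
delta = 18.4332 um


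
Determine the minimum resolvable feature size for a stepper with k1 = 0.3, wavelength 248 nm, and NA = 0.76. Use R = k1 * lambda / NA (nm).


Step 1: Identify values: k1 = 0.3, lambda = 248 nm, NA = 0.76
Step 2: R = k1 * lambda / NA
R = 0.3 * 248 / 0.76
R = 97.9 nm


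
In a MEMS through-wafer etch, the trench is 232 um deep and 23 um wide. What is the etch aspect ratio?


Step 1: AR = depth / width
Step 2: AR = 232 / 23
AR = 10.1


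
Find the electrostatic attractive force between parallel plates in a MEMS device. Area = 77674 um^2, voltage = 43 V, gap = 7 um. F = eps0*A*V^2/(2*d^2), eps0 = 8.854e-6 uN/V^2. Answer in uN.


Step 1: Identify parameters.
eps0 = 8.854e-6 uN/V^2, A = 77674 um^2, V = 43 V, d = 7 um
Step 2: Compute V^2 = 43^2 = 1849
Step 3: Compute d^2 = 7^2 = 49
Step 4: F = 0.5 * 8.854e-6 * 77674 * 1849 / 49
F = 12.976 uN


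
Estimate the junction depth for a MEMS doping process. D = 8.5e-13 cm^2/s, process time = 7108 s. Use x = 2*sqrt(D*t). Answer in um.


Step 1: Compute D*t = 8.5e-13 * 7108 = 6.0418e-09 cm^2
Step 2: sqrt(D*t) = 7.7729e-05 cm
Step 3: x = 2 * 7.7729e-05 cm = 1.55458e-04 cm
Step 4: Convert to um (1 cm = 1e4 um): x = 1.555 um


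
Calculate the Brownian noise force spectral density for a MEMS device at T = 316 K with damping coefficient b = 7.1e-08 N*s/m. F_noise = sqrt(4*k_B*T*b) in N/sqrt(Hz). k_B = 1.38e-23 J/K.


Step 1: Compute 4 * k_B * T * b
= 4 * 1.38e-23 * 316 * 7.1e-08
= 1.2385e-27 N^2/Hz
Step 2: F_noise = sqrt(1.2385e-27)
F_noise = 3.52e-14 N/sqrt(Hz)


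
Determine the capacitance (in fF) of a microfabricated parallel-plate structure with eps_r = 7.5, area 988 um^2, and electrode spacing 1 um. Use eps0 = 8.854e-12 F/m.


Step 1: Convert area to m^2: A = 988e-12 m^2
Step 2: Convert gap to m: d = 1e-6 m
Step 3: C = eps0 * eps_r * A / d
C = 8.854e-12 * 7.5 * 988e-12 / 1e-6
Step 4: Convert to fF (multiply by 1e15).
C = 65.61 fF


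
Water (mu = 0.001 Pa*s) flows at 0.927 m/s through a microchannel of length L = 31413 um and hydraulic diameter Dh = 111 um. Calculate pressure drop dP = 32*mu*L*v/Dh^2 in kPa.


Step 1: Convert to SI: L = 31413e-6 m, Dh = 111e-6 m
Step 2: dP = 32 * 0.001 * 31413e-6 * 0.927 / (111e-6)^2
Step 3: dP = 75629.84 Pa
Step 4: Convert to kPa: dP = 75.63 kPa


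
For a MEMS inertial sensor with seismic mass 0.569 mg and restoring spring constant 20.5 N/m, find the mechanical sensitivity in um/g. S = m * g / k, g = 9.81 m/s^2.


Step 1: Convert mass: m = 0.569 mg = 5.69e-07 kg
Step 2: S = m * g / k = 5.69e-07 * 9.81 / 20.5
Step 3: S = 2.72e-07 m/g
Step 4: Convert to um/g: S = 0.272 um/g
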